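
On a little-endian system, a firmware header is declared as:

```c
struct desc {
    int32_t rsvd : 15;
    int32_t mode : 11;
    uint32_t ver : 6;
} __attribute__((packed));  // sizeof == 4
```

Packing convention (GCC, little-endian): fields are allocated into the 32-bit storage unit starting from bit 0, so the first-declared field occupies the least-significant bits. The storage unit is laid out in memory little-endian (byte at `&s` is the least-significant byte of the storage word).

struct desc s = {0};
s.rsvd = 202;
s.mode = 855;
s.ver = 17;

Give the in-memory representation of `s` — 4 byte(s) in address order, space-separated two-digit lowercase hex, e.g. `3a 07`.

ca 80 ab 45

[0+:15] rsvd=202 & 0x7fff = 0xca; word=0x000000ca
[15+:11] mode=855 & 0x7ff = 0x357; word=0x01ab80ca
[26+:6] ver=17 & 0x3f = 0x11; word=0x45ab80ca
word = 0x45ab80ca → little-endian bytes:
  [0]=0xca  [1]=0x80  [2]=0xab  [3]=0x45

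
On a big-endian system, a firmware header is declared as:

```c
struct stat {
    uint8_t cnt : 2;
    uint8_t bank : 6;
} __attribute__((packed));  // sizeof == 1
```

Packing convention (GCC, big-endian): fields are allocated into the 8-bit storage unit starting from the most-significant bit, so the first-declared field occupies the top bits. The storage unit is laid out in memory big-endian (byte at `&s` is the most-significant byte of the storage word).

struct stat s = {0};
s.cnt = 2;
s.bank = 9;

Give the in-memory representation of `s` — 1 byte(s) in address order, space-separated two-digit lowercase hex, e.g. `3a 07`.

[6+:2] cnt=2 & 0x3 = 0x2; word=0x80
[0+:6] bank=9 & 0x3f = 0x9; word=0x89
word = 0x89 → big-endian bytes:
  [0]=0x89

89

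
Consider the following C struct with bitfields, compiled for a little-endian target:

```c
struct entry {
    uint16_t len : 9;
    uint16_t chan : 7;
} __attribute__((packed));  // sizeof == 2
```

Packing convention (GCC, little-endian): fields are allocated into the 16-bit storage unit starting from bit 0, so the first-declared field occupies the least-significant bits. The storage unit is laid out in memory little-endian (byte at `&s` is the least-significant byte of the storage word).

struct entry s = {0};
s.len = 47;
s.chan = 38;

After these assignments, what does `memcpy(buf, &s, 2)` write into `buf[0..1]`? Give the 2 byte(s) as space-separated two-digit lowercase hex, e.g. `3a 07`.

len:9 = 47 → 0x2f << 0 → word 0x002f
chan:7 = 38 → 0x26 << 9 → word 0x4c2f
word = 0x4c2f → little-endian bytes:
  [0]=0x2f  [1]=0x4c

2f 4c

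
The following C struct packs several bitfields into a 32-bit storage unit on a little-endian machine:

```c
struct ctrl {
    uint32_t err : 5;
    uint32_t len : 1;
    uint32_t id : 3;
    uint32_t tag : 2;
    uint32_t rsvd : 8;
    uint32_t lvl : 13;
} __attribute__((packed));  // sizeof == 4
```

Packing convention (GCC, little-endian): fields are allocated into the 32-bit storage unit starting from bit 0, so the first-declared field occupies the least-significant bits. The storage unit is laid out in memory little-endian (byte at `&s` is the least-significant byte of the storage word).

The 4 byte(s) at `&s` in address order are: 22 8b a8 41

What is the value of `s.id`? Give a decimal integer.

4

[0]=0x22 [1]=0x8b [2]=0xa8 [3]=0x41 (little-endian) → word 0x41a88b22
err:5 @ bit 0 → (0x41a88b22>>0)&0x1f = 0x2
len:1 @ bit 5 → (0x41a88b22>>5)&0x1 = 0x1
id:3 @ bit 6 → (0x41a88b22>>6)&0x7 = 0x4  ←
tag:2 @ bit 9 → (0x41a88b22>>9)&0x3 = 0x1
rsvd:8 @ bit 11 → (0x41a88b22>>11)&0xff = 0x11
lvl:13 @ bit 19 → (0x41a88b22>>19)&0x1fff = 0x835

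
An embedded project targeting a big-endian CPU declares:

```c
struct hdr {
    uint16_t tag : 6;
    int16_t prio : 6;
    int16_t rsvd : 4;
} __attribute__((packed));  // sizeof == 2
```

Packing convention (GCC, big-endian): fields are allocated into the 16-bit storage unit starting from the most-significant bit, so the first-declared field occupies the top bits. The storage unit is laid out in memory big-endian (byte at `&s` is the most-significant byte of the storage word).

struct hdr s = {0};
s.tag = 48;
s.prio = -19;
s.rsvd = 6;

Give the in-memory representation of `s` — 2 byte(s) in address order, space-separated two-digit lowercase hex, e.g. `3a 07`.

[10+:6] tag=48 & 0x3f = 0x30; word=0xc000
[4+:6] prio=-19 & 0x3f = 0x2d; word=0xc2d0
[0+:4] rsvd=6 & 0xf = 0x6; word=0xc2d6
word = 0xc2d6 → big-endian bytes:
  [0]=0xc2  [1]=0xd6

c2 d6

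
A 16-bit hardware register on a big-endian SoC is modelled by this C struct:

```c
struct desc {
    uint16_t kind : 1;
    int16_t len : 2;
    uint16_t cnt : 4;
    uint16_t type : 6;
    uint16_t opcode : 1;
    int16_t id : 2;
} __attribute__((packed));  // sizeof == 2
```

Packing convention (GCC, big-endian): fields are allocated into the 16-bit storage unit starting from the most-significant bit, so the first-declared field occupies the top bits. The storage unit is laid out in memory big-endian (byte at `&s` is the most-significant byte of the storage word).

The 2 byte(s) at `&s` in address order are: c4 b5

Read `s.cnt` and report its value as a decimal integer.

2

[0]=0xc4 [1]=0xb5 (big-endian) → word 0xc4b5
kind [15+:1] = (word>>15) & 0x1 = 1
len [13+:2] = (word>>13) & 0x3 = 2
cnt [9+:4] = (word>>9) & 0xf = 2  ←
type [3+:6] = (word>>3) & 0x3f = 22
opcode [2+:1] = (word>>2) & 0x1 = 1
id [0+:2] = (word>>0) & 0x3 = 1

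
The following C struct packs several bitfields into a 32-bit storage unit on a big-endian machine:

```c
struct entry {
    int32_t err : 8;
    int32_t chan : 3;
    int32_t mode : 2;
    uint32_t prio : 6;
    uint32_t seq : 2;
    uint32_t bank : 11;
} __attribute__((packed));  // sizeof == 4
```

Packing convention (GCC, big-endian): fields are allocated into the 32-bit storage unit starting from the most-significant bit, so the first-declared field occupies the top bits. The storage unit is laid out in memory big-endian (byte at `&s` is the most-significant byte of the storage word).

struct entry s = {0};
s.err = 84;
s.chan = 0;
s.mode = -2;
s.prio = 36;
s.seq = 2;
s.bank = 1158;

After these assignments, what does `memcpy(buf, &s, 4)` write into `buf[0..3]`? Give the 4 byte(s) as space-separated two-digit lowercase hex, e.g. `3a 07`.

[24+:8] err=84 & 0xff = 0x54; word=0x54000000
[21+:3] chan=0 & 0x7 = 0x0; word=0x54000000
[19+:2] mode=-2 & 0x3 = 0x2; word=0x54100000
[13+:6] prio=36 & 0x3f = 0x24; word=0x54148000
[11+:2] seq=2 & 0x3 = 0x2; word=0x54149000
[0+:11] bank=1158 & 0x7ff = 0x486; word=0x54149486
word = 0x54149486 → big-endian bytes:
  [0]=0x54  [1]=0x14  [2]=0x94  [3]=0x86

54 14 94 86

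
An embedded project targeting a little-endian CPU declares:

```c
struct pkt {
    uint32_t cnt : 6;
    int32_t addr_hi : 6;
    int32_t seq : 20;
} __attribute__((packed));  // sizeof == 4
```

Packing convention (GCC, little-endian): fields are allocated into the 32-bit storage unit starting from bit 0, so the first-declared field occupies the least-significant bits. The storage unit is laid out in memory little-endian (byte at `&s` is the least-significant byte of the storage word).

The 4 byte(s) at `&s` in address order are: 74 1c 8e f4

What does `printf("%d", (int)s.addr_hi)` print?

-15

[0]=0x74 [1]=0x1c [2]=0x8e [3]=0xf4 (little-endian) → word 0xf48e1c74
cnt [0+:6] = (word>>0) & 0x3f = 52
addr_hi [6+:6] = (word>>6) & 0x3f = 49  ←
seq [12+:20] = (word>>12) & 0xfffff = 1001697
addr_hi signed 6b, MSB=1: 49 - 64 = -15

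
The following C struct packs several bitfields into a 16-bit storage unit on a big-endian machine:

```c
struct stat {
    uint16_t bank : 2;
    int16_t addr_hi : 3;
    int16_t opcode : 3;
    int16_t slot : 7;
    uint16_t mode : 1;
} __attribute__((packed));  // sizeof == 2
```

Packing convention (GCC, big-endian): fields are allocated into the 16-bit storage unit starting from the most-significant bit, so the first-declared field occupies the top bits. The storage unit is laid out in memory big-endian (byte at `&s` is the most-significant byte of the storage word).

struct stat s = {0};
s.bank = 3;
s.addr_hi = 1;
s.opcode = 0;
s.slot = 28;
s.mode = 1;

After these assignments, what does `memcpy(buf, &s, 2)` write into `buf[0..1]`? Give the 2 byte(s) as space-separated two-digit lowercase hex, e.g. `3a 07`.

c8 39

bank:2 = 3 → 0x3 << 14 → word 0xc000
addr_hi:3 = 1 → 0x1 << 11 → word 0xc800
opcode:3 = 0 → 0x0 << 8 → word 0xc800
slot:7 = 28 → 0x1c << 1 → word 0xc838
mode:1 = 1 → 0x1 << 0 → word 0xc839
word = 0xc839 → big-endian bytes:
  [0]=0xc8  [1]=0x39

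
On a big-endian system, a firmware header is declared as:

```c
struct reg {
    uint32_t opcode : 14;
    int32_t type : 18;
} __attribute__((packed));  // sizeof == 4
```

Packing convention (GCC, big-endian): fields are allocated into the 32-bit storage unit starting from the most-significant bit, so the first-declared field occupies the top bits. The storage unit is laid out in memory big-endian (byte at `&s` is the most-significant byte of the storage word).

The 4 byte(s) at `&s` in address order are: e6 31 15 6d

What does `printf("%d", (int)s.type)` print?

71021

[0]=0xe6 [1]=0x31 [2]=0x15 [3]=0x6d (big-endian) → word 0xe631156d
opcode:14 @ bit 18 → (0xe631156d>>18)&0x3fff = 0x398c
type:18 @ bit 0 → (0xe631156d>>0)&0x3ffff = 0x1156d  ←
type signed 18b, MSB=0: value = 71021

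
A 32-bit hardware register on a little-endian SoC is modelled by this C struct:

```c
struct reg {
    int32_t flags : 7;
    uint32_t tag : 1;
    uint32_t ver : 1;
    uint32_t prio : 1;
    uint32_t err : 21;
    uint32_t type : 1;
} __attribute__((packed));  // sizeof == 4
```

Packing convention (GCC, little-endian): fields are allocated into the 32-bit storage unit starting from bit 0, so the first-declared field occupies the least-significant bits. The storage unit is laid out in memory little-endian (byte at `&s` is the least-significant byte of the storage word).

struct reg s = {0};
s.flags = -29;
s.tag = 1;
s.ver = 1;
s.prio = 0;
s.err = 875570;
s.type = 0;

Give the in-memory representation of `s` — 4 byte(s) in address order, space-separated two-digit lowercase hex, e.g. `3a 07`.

e3 c9 70 35

flags:7 = -29 → 0x63 << 0 → word 0x00000063
tag:1 = 1 → 0x1 << 7 → word 0x000000e3
ver:1 = 1 → 0x1 << 8 → word 0x000001e3
prio:1 = 0 → 0x0 << 9 → word 0x000001e3
err:21 = 875570 → 0xd5c32 << 10 → word 0x3570c9e3
type:1 = 0 → 0x0 << 31 → word 0x3570c9e3
word = 0x3570c9e3 → little-endian bytes:
  [0]=0xe3  [1]=0xc9  [2]=0x70  [3]=0x35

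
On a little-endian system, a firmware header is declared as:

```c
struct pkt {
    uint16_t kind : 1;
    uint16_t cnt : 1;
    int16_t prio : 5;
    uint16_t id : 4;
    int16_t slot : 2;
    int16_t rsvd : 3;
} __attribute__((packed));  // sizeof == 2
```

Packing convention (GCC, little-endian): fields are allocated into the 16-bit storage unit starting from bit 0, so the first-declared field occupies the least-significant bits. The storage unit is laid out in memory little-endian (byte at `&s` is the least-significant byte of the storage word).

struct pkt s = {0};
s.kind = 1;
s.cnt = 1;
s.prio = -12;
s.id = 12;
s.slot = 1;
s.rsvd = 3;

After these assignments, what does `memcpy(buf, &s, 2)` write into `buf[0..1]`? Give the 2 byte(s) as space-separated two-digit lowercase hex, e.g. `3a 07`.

53 6e

kind:1 = 1 → 0x1 << 0 → word 0x0001
cnt:1 = 1 → 0x1 << 1 → word 0x0003
prio:5 = -12 → 0x14 << 2 → word 0x0053
id:4 = 12 → 0xc << 7 → word 0x0653
slot:2 = 1 → 0x1 << 11 → word 0x0e53
rsvd:3 = 3 → 0x3 << 13 → word 0x6e53
word = 0x6e53 → little-endian bytes:
  [0]=0x53  [1]=0x6e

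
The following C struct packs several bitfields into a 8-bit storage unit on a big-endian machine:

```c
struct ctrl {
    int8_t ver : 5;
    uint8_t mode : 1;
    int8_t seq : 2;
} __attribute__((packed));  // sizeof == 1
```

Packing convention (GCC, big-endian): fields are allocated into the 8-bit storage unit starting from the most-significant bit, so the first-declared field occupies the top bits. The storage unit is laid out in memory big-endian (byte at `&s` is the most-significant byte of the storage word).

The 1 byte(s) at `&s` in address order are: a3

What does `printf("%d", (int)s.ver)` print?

[0]=0xa3 (big-endian) → word 0xa3
ver:5 @ bit 3 → (0xa3>>3)&0x1f = 0x14  ←
mode:1 @ bit 2 → (0xa3>>2)&0x1 = 0x0
seq:2 @ bit 0 → (0xa3>>0)&0x3 = 0x3
ver signed 5b, MSB=1: 20 - 32 = -12

-12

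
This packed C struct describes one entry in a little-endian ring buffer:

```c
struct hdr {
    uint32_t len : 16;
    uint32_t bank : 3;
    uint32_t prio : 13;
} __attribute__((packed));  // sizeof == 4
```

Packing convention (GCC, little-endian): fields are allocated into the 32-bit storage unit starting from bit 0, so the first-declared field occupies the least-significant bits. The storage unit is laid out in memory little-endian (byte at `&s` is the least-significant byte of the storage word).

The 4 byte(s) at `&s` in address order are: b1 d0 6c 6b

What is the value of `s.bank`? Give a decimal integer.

[0]=0xb1 [1]=0xd0 [2]=0x6c [3]=0x6b (little-endian) → word 0x6b6cd0b1
len:16 @ bit 0 → (0x6b6cd0b1>>0)&0xffff = 0xd0b1
bank:3 @ bit 16 → (0x6b6cd0b1>>16)&0x7 = 0x4  ←
prio:13 @ bit 19 → (0x6b6cd0b1>>19)&0x1fff = 0xd6d

4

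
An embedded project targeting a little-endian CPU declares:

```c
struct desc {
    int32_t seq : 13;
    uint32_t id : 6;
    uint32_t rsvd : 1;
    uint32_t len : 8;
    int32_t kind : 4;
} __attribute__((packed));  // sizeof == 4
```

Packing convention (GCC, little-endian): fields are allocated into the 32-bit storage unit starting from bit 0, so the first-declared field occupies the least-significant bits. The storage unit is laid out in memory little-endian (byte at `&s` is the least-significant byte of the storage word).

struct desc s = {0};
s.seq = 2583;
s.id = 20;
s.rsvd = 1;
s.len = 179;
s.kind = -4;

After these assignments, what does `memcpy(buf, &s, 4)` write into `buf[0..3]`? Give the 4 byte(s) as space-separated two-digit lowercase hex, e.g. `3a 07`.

seq:13 = 2583 → 0xa17 << 0 → word 0x00000a17
id:6 = 20 → 0x14 << 13 → word 0x00028a17
rsvd:1 = 1 → 0x1 << 19 → word 0x000a8a17
len:8 = 179 → 0xb3 << 20 → word 0x0b3a8a17
kind:4 = -4 → 0xc << 28 → word 0xcb3a8a17
word = 0xcb3a8a17 → little-endian bytes:
  [0]=0x17  [1]=0x8a  [2]=0x3a  [3]=0xcb

17 8a 3a cb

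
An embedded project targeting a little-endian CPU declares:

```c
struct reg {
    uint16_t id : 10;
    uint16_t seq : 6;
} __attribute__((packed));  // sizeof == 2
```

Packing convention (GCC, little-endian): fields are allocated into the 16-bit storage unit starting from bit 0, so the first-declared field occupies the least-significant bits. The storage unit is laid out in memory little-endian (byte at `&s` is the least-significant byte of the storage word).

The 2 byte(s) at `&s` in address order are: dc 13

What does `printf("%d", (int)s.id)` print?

[0]=0xdc [1]=0x13 (little-endian) → word 0x13dc
id [0+:10] = (word>>0) & 0x3ff = 988  ←
seq [10+:6] = (word>>10) & 0x3f = 4

988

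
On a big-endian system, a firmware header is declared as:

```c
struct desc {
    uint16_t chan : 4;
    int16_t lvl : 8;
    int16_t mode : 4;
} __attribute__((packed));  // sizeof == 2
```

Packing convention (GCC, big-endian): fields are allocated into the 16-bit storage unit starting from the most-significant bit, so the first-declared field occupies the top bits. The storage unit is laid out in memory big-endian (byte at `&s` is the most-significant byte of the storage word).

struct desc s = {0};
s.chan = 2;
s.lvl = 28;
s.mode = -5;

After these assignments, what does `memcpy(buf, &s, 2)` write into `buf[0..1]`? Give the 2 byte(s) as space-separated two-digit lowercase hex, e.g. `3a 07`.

chan (4b) val=2 bits=0x2 at bit 12: 0x2000
lvl (8b) val=28 bits=0x1c at bit 4: 0x21c0
mode (4b) val=-5 bits=0xb at bit 0: 0x21cb
word = 0x21cb → big-endian bytes:
  [0]=0x21  [1]=0xcb

21 cb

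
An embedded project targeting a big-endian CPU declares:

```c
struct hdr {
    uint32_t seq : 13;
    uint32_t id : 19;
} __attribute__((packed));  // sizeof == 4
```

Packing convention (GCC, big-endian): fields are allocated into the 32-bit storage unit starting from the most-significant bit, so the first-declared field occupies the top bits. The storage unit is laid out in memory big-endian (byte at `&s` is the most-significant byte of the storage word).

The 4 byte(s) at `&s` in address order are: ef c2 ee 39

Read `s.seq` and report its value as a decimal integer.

[0]=0xef [1]=0xc2 [2]=0xee [3]=0x39 (big-endian) → word 0xefc2ee39
seq:13 @ bit 19 → (0xefc2ee39>>19)&0x1fff = 0x1df8  ←
id:19 @ bit 0 → (0xefc2ee39>>0)&0x7ffff = 0x2ee39

7672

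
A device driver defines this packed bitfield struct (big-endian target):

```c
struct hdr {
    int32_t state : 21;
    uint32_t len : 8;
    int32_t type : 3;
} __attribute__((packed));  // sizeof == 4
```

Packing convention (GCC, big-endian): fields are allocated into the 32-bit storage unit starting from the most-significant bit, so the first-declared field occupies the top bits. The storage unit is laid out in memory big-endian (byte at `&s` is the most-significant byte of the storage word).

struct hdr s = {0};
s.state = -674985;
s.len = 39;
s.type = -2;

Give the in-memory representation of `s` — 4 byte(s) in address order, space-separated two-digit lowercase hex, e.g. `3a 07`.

ad 9a b9 3e

[11+:21] state=-674985 & 0x1fffff = 0x15b357; word=0xad9ab800
[3+:8] len=39 & 0xff = 0x27; word=0xad9ab938
[0+:3] type=-2 & 0x7 = 0x6; word=0xad9ab93e
word = 0xad9ab93e → big-endian bytes:
  [0]=0xad  [1]=0x9a  [2]=0xb9  [3]=0x3e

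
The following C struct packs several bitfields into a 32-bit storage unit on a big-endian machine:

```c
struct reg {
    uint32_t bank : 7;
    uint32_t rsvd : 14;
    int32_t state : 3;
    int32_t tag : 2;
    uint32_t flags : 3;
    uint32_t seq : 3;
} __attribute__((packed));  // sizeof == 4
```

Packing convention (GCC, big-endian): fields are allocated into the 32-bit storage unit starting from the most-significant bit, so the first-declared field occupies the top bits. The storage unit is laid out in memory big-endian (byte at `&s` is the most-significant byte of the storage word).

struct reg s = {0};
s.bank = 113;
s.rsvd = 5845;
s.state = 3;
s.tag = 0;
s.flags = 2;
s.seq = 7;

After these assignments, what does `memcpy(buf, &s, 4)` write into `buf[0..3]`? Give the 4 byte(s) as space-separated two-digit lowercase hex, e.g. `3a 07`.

[25+:7] bank=113 & 0x7f = 0x71; word=0xe2000000
[11+:14] rsvd=5845 & 0x3fff = 0x16d5; word=0xe2b6a800
[8+:3] state=3 & 0x7 = 0x3; word=0xe2b6ab00
[6+:2] tag=0 & 0x3 = 0x0; word=0xe2b6ab00
[3+:3] flags=2 & 0x7 = 0x2; word=0xe2b6ab10
[0+:3] seq=7 & 0x7 = 0x7; word=0xe2b6ab17
word = 0xe2b6ab17 → big-endian bytes:
  [0]=0xe2  [1]=0xb6  [2]=0xab  [3]=0x17

e2 b6 ab 17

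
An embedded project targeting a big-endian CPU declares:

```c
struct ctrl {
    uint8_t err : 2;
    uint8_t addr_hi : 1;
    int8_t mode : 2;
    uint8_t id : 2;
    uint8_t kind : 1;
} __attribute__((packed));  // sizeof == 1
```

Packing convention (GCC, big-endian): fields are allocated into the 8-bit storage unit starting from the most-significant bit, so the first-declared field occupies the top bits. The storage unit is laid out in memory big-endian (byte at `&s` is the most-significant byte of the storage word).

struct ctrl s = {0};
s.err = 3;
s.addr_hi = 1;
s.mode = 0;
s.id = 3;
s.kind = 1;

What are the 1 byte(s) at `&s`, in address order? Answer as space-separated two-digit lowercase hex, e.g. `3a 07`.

err (2b) val=3 bits=0x3 at bit 6: 0xc0
addr_hi (1b) val=1 bits=0x1 at bit 5: 0xe0
mode (2b) val=0 bits=0x0 at bit 3: 0xe0
id (2b) val=3 bits=0x3 at bit 1: 0xe6
kind (1b) val=1 bits=0x1 at bit 0: 0xe7
word = 0xe7 → big-endian bytes:
  [0]=0xe7

e7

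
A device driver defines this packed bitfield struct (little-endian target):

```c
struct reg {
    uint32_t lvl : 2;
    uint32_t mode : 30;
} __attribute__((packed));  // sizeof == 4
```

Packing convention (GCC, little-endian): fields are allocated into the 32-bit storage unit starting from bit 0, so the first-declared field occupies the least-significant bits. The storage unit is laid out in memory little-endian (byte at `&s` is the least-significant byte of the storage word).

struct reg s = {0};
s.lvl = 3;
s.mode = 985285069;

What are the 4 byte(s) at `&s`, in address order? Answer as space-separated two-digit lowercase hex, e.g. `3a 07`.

37 07 e9 ea

lvl (2b) val=3 bits=0x3 at bit 0: 0x00000003
mode (30b) val=985285069 bits=0x3aba41cd at bit 2: 0xeae90737
word = 0xeae90737 → little-endian bytes:
  [0]=0x37  [1]=0x07  [2]=0xe9  [3]=0xea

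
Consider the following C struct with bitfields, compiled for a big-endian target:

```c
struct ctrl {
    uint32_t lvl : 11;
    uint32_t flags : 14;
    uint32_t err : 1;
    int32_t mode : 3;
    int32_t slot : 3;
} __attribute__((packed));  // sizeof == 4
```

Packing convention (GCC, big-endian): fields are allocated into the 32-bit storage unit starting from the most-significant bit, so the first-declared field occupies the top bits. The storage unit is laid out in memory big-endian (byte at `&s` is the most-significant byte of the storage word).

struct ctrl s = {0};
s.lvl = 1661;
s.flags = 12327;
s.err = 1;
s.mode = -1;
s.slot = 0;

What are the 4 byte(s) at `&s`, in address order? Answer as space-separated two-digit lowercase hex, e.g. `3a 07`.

cf b8 13 f8

lvl:11 = 1661 → 0x67d << 21 → word 0xcfa00000
flags:14 = 12327 → 0x3027 << 7 → word 0xcfb81380
err:1 = 1 → 0x1 << 6 → word 0xcfb813c0
mode:3 = -1 → 0x7 << 3 → word 0xcfb813f8
slot:3 = 0 → 0x0 << 0 → word 0xcfb813f8
word = 0xcfb813f8 → big-endian bytes:
  [0]=0xcf  [1]=0xb8  [2]=0x13  [3]=0xf8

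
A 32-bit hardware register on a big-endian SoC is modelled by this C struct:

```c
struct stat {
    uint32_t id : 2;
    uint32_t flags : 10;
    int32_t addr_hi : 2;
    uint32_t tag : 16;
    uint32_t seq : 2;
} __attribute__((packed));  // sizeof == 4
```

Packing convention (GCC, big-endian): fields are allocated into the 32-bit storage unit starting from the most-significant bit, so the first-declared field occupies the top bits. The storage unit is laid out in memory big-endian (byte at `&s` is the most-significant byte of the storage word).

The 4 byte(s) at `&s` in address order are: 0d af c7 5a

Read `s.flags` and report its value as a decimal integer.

[0]=0x0d [1]=0xaf [2]=0xc7 [3]=0x5a (big-endian) → word 0x0dafc75a
id [30+:2] = (word>>30) & 0x3 = 0
flags [20+:10] = (word>>20) & 0x3ff = 218  ←
addr_hi [18+:2] = (word>>18) & 0x3 = 3
tag [2+:16] = (word>>2) & 0xffff = 61910
seq [0+:2] = (word>>0) & 0x3 = 2

218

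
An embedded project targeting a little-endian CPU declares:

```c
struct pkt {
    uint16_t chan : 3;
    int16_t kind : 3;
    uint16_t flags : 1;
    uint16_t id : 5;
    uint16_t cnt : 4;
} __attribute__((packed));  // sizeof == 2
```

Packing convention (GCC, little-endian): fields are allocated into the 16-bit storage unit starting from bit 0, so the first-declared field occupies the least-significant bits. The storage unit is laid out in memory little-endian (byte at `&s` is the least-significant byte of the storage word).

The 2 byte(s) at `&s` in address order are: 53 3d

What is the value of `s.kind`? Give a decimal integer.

[0]=0x53 [1]=0x3d (little-endian) → word 0x3d53
chan [0+:3] = (word>>0) & 0x7 = 3
kind [3+:3] = (word>>3) & 0x7 = 2  ←
flags [6+:1] = (word>>6) & 0x1 = 1
id [7+:5] = (word>>7) & 0x1f = 26
cnt [12+:4] = (word>>12) & 0xf = 3
kind signed 3b, MSB=0: value = 2

2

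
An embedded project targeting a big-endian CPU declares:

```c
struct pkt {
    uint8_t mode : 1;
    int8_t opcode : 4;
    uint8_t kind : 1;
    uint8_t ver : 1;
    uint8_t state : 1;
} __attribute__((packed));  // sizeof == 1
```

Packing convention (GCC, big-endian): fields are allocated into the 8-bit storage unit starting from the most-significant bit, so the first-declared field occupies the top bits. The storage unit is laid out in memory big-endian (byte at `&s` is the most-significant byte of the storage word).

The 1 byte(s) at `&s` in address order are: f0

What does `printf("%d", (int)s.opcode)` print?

[0]=0xf0 (big-endian) → word 0xf0
mode:1 @ bit 7 → (0xf0>>7)&0x1 = 0x1
opcode:4 @ bit 3 → (0xf0>>3)&0xf = 0xe  ←
kind:1 @ bit 2 → (0xf0>>2)&0x1 = 0x0
ver:1 @ bit 1 → (0xf0>>1)&0x1 = 0x0
state:1 @ bit 0 → (0xf0>>0)&0x1 = 0x0
opcode signed 4b, MSB=1: 14 - 16 = -2

-2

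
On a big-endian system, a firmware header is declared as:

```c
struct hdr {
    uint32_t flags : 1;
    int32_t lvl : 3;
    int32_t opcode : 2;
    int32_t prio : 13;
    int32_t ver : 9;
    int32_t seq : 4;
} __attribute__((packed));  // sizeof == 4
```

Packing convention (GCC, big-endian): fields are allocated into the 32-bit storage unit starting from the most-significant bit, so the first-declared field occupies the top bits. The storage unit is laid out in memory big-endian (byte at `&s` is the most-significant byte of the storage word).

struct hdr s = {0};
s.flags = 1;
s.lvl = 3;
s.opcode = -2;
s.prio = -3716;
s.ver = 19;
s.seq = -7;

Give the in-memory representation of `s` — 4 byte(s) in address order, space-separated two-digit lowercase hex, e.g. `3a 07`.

ba 2f 81 39

flags:1 = 1 → 0x1 << 31 → word 0x80000000
lvl:3 = 3 → 0x3 << 28 → word 0xb0000000
opcode:2 = -2 → 0x2 << 26 → word 0xb8000000
prio:13 = -3716 → 0x117c << 13 → word 0xba2f8000
ver:9 = 19 → 0x13 << 4 → word 0xba2f8130
seq:4 = -7 → 0x9 << 0 → word 0xba2f8139
word = 0xba2f8139 → big-endian bytes:
  [0]=0xba  [1]=0x2f  [2]=0x81  [3]=0x39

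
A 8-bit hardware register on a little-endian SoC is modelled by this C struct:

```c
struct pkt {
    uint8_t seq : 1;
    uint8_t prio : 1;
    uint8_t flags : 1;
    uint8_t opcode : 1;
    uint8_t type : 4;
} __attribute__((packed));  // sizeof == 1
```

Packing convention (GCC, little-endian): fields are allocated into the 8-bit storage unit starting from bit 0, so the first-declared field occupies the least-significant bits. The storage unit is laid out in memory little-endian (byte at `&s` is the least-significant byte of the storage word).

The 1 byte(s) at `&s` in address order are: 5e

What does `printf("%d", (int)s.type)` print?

5

[0]=0x5e (little-endian) → word 0x5e
seq:1 @ bit 0 → (0x5e>>0)&0x1 = 0x0
prio:1 @ bit 1 → (0x5e>>1)&0x1 = 0x1
flags:1 @ bit 2 → (0x5e>>2)&0x1 = 0x1
opcode:1 @ bit 3 → (0x5e>>3)&0x1 = 0x1
type:4 @ bit 4 → (0x5e>>4)&0xf = 0x5  ←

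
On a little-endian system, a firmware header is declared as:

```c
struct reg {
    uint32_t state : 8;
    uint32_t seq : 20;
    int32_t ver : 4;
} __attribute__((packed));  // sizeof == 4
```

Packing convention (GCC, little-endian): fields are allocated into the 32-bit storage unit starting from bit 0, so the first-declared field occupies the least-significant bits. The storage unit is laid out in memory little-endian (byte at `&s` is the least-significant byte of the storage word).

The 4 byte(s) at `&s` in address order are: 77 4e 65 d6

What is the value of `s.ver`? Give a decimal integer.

-3

[0]=0x77 [1]=0x4e [2]=0x65 [3]=0xd6 (little-endian) → word 0xd6654e77
state:8 @ bit 0 → (0xd6654e77>>0)&0xff = 0x77
seq:20 @ bit 8 → (0xd6654e77>>8)&0xfffff = 0x6654e
ver:4 @ bit 28 → (0xd6654e77>>28)&0xf = 0xd  ←
ver signed 4b, MSB=1: 13 - 16 = -3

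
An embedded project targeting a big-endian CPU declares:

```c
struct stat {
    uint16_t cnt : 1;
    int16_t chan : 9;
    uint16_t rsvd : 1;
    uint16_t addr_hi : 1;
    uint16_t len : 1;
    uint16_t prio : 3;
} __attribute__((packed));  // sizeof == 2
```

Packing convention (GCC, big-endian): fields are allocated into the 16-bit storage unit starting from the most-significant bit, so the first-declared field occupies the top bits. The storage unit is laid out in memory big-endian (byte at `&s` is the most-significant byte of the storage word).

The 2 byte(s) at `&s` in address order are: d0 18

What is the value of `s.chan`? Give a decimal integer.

-192

[0]=0xd0 [1]=0x18 (big-endian) → word 0xd018
cnt:1 @ bit 15 → (0xd018>>15)&0x1 = 0x1
chan:9 @ bit 6 → (0xd018>>6)&0x1ff = 0x140  ←
rsvd:1 @ bit 5 → (0xd018>>5)&0x1 = 0x0
addr_hi:1 @ bit 4 → (0xd018>>4)&0x1 = 0x1
len:1 @ bit 3 → (0xd018>>3)&0x1 = 0x1
prio:3 @ bit 0 → (0xd018>>0)&0x7 = 0x0
chan signed 9b, MSB=1: 320 - 512 = -192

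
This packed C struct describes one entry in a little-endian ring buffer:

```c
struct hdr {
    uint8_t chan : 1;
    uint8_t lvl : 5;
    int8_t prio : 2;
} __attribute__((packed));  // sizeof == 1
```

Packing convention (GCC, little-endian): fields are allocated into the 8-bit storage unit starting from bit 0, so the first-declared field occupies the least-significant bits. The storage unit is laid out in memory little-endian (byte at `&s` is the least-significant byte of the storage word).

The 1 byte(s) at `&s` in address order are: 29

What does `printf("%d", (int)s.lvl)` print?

20

[0]=0x29 (little-endian) → word 0x29
chan [0+:1] = (word>>0) & 0x1 = 1
lvl [1+:5] = (word>>1) & 0x1f = 20  ←
prio [6+:2] = (word>>6) & 0x3 = 0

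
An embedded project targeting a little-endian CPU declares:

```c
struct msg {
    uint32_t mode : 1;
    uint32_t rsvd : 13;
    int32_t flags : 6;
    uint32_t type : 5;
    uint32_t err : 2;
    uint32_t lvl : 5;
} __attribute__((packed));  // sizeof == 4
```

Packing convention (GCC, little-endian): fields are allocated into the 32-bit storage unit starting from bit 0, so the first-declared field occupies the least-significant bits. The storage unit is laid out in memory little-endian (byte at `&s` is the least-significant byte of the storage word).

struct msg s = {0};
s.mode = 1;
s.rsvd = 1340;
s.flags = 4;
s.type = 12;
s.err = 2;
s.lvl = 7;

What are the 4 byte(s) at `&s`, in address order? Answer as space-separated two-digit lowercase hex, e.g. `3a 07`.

mode (1b) val=1 bits=0x1 at bit 0: 0x00000001
rsvd (13b) val=1340 bits=0x53c at bit 1: 0x00000a79
flags (6b) val=4 bits=0x4 at bit 14: 0x00010a79
type (5b) val=12 bits=0xc at bit 20: 0x00c10a79
err (2b) val=2 bits=0x2 at bit 25: 0x04c10a79
lvl (5b) val=7 bits=0x7 at bit 27: 0x3cc10a79
word = 0x3cc10a79 → little-endian bytes:
  [0]=0x79  [1]=0x0a  [2]=0xc1  [3]=0x3c

79 0a c1 3c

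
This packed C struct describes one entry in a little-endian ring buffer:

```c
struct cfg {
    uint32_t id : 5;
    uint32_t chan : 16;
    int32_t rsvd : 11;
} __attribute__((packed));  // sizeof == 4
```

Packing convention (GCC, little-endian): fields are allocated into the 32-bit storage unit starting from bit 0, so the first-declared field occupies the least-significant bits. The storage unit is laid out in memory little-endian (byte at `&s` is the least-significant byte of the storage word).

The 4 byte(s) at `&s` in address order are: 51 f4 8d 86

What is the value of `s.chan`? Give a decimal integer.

[0]=0x51 [1]=0xf4 [2]=0x8d [3]=0x86 (little-endian) → word 0x868df451
id:5 @ bit 0 → (0x868df451>>0)&0x1f = 0x11
chan:16 @ bit 5 → (0x868df451>>5)&0xffff = 0x6fa2  ←
rsvd:11 @ bit 21 → (0x868df451>>21)&0x7ff = 0x434

28578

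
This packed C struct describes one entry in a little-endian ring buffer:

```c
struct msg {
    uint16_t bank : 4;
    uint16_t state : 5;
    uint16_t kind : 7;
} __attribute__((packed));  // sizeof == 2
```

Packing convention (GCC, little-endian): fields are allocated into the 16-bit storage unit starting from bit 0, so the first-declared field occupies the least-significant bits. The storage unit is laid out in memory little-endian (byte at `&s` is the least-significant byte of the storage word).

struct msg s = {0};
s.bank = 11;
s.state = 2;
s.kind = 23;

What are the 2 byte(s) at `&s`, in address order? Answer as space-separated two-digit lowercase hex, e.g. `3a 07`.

2b 2e

bank:4 = 11 → 0xb << 0 → word 0x000b
state:5 = 2 → 0x2 << 4 → word 0x002b
kind:7 = 23 → 0x17 << 9 → word 0x2e2b
word = 0x2e2b → little-endian bytes:
  [0]=0x2b  [1]=0x2e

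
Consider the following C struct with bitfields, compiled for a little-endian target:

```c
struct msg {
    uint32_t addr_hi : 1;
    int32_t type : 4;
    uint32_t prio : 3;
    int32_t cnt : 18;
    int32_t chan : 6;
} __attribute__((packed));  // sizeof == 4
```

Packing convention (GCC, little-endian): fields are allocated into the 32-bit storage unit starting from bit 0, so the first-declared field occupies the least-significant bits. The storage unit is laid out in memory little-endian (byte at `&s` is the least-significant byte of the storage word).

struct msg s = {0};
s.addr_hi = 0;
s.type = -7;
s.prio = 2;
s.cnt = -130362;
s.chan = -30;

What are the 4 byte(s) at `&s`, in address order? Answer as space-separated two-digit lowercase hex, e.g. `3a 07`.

52 c6 02 8a

addr_hi (1b) val=0 bits=0x0 at bit 0: 0x00000000
type (4b) val=-7 bits=0x9 at bit 1: 0x00000012
prio (3b) val=2 bits=0x2 at bit 5: 0x00000052
cnt (18b) val=-130362 bits=0x202c6 at bit 8: 0x0202c652
chan (6b) val=-30 bits=0x22 at bit 26: 0x8a02c652
word = 0x8a02c652 → little-endian bytes:
  [0]=0x52  [1]=0xc6  [2]=0x02  [3]=0x8a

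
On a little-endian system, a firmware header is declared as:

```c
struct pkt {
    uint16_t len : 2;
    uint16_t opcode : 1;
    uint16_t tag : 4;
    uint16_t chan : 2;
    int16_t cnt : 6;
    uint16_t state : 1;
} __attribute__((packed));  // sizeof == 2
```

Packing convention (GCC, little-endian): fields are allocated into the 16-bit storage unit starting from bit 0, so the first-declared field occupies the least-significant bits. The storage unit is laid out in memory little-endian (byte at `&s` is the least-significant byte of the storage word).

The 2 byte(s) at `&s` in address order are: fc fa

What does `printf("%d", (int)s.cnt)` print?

[0]=0xfc [1]=0xfa (little-endian) → word 0xfafc
len [0+:2] = (word>>0) & 0x3 = 0
opcode [2+:1] = (word>>2) & 0x1 = 1
tag [3+:4] = (word>>3) & 0xf = 15
chan [7+:2] = (word>>7) & 0x3 = 1
cnt [9+:6] = (word>>9) & 0x3f = 61  ←
state [15+:1] = (word>>15) & 0x1 = 1
cnt signed 6b, MSB=1: 61 - 64 = -3

-3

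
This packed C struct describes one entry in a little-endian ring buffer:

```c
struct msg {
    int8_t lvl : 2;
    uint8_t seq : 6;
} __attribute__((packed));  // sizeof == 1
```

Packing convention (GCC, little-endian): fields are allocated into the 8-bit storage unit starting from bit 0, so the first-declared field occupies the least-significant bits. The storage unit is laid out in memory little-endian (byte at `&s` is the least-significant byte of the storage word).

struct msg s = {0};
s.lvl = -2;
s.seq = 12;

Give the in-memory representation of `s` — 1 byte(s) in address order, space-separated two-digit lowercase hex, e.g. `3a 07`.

lvl:2 = -2 → 0x2 << 0 → word 0x02
seq:6 = 12 → 0xc << 2 → word 0x32
word = 0x32 → little-endian bytes:
  [0]=0x32

32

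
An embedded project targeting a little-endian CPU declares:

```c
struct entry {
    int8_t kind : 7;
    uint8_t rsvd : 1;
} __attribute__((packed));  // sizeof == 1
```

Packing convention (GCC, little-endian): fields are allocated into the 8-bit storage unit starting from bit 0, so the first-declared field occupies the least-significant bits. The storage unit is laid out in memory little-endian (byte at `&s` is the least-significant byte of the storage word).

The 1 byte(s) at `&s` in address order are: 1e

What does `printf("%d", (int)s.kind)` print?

30

[0]=0x1e (little-endian) → word 0x1e
kind:7 @ bit 0 → (0x1e>>0)&0x7f = 0x1e  ←
rsvd:1 @ bit 7 → (0x1e>>7)&0x1 = 0x0
kind signed 7b, MSB=0: value = 30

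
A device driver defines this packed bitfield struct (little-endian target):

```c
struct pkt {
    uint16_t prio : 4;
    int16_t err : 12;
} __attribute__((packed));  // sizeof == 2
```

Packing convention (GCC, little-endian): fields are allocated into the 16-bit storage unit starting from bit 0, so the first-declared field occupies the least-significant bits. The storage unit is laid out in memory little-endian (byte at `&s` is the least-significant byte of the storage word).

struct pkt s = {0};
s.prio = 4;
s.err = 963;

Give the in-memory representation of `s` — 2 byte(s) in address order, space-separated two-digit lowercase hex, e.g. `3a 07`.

prio:4 = 4 → 0x4 << 0 → word 0x0004
err:12 = 963 → 0x3c3 << 4 → word 0x3c34
word = 0x3c34 → little-endian bytes:
  [0]=0x34  [1]=0x3c

34 3c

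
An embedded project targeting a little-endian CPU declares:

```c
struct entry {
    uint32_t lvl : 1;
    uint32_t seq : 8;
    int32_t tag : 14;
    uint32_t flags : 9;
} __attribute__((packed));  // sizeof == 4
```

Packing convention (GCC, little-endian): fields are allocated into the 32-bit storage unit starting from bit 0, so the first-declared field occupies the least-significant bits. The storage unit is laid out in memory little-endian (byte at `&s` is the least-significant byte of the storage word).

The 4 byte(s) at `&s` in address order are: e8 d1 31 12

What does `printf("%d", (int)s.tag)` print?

6376

[0]=0xe8 [1]=0xd1 [2]=0x31 [3]=0x12 (little-endian) → word 0x1231d1e8
lvl [0+:1] = (word>>0) & 0x1 = 0
seq [1+:8] = (word>>1) & 0xff = 244
tag [9+:14] = (word>>9) & 0x3fff = 6376  ←
flags [23+:9] = (word>>23) & 0x1ff = 36
tag signed 14b, MSB=0: value = 6376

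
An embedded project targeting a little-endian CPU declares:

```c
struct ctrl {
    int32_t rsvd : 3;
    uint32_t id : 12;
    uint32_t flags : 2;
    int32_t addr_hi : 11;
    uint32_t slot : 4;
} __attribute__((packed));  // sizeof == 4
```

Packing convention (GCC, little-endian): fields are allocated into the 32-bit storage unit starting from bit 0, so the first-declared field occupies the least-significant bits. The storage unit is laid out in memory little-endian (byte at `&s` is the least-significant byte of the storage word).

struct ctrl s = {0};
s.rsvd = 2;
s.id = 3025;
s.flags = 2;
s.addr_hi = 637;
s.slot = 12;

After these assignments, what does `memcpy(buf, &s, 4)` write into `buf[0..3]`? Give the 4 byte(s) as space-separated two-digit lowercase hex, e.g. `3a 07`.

8a 5e fb c4

[0+:3] rsvd=2 & 0x7 = 0x2; word=0x00000002
[3+:12] id=3025 & 0xfff = 0xbd1; word=0x00005e8a
[15+:2] flags=2 & 0x3 = 0x2; word=0x00015e8a
[17+:11] addr_hi=637 & 0x7ff = 0x27d; word=0x04fb5e8a
[28+:4] slot=12 & 0xf = 0xc; word=0xc4fb5e8a
word = 0xc4fb5e8a → little-endian bytes:
  [0]=0x8a  [1]=0x5e  [2]=0xfb  [3]=0xc4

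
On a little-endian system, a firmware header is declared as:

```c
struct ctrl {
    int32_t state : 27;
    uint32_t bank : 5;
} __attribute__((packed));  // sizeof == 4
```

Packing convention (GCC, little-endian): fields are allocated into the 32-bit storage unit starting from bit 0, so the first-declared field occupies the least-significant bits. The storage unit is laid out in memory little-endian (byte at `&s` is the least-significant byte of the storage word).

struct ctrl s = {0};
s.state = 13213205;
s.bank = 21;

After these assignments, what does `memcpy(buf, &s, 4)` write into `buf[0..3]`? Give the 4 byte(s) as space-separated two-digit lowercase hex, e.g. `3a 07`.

state (27b) val=13213205 bits=0xc99e15 at bit 0: 0x00c99e15
bank (5b) val=21 bits=0x15 at bit 27: 0xa8c99e15
word = 0xa8c99e15 → little-endian bytes:
  [0]=0x15  [1]=0x9e  [2]=0xc9  [3]=0xa8

15 9e c9 a8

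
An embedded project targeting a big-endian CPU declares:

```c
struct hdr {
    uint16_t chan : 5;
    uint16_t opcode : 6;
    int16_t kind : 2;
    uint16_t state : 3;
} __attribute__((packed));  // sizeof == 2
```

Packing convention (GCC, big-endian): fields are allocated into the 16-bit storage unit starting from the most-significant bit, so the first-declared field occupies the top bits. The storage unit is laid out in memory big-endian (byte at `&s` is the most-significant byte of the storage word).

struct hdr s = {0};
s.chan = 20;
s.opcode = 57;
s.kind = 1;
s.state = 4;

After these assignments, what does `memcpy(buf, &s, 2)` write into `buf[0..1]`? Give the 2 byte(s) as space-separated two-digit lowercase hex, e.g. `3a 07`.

[11+:5] chan=20 & 0x1f = 0x14; word=0xa000
[5+:6] opcode=57 & 0x3f = 0x39; word=0xa720
[3+:2] kind=1 & 0x3 = 0x1; word=0xa728
[0+:3] state=4 & 0x7 = 0x4; word=0xa72c
word = 0xa72c → big-endian bytes:
  [0]=0xa7  [1]=0x2c

a7 2c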